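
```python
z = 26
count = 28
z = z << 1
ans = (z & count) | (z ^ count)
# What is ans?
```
Trace:
  z=26
  z=26, count=28
  z=52, count=28
  z=52, count=28, ans=60

Final answer: 60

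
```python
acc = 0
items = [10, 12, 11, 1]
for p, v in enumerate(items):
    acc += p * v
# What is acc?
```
Trace:
  acc=0
  acc=0, p=0, v=10
  acc=12, p=1, v=12
  acc=34, p=2, v=11
  acc=37, p=3, v=1

Final answer: 37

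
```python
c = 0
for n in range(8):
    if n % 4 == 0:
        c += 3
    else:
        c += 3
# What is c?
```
Trace:
  c=0
  c=3, n=0
  c=6, n=1
  c=9, n=2
  c=12, n=3
  c=15, n=4
  c=18, n=5
  c=21, n=6
  c=24, n=7

Final answer: 24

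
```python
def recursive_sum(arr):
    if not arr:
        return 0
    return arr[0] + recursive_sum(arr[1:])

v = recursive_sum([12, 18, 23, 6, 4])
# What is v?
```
Call trace:
recursive_sum(arr=[12, 18, 23, 6, 4])
  recursive_sum(arr=[18, 23, 6, 4])
    recursive_sum(arr=[23, 6, 4])
      recursive_sum(arr=[6, 4])
        recursive_sum(arr=[4])
          recursive_sum(arr=[])
          -> return 0
        -> return 4
      -> return 10
    -> return 33
  -> return 51
-> return 63

Final answer: 63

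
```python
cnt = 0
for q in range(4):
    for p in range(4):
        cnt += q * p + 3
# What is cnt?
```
Trace:
  cnt=0
  cnt=3, q=0, p=0
  cnt=6, q=0, p=1
  cnt=9, q=0, p=2
  cnt=12, q=0, p=3
  cnt=15, q=1, p=0
  cnt=19, q=1, p=1
  cnt=24, q=1, p=2
  cnt=30, q=1, p=3
  cnt=33, q=2, p=0
  cnt=38, q=2, p=1
  cnt=45, q=2, p=2
  cnt=54, q=2, p=3
  cnt=57, q=3, p=0
  cnt=63, q=3, p=1
  cnt=72, q=3, p=2
  cnt=84, q=3, p=3

Final answer: 84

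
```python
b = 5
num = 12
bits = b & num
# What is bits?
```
Trace:
  b=5
  b=5, num=12
  b=5, num=12, bits=4

Final answer: 4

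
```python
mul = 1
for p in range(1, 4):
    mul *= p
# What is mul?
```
Trace:
  mul=1
  mul=1, p=1
  mul=2, p=2
  mul=6, p=3

Final answer: 6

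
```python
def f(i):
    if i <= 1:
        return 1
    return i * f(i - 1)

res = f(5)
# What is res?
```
Call trace:
f(i=5)
  f(i=4)
    f(i=3)
      f(i=2)
        f(i=1)
        -> return 1
      -> return 2
    -> return 6
  -> return 24
-> return 120

Final answer: 120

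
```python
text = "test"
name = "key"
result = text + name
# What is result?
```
Trace:
  text='test'
  text='test', name='key'
  text='test', name='key', result='testkey'

Final answer: 'testkey'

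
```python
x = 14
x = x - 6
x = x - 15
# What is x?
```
Trace:
  x=14
  x=8
  x=-7

Final answer: -7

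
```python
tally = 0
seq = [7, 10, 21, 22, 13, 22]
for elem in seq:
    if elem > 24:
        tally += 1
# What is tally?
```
Trace:
  tally=0
  tally=0, elem=7
  tally=0, elem=10
  tally=0, elem=21
  tally=0, elem=22
  tally=0, elem=13
  tally=0, elem=22

Final answer: 0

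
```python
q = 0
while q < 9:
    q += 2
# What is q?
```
Trace:
  q=0
  q=2
  q=4
  q=6
  q=8
  q=10

Final answer: 10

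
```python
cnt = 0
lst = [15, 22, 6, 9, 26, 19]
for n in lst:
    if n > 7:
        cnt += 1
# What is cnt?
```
Trace:
  cnt=0
  cnt=1, n=15
  cnt=2, n=22
  cnt=2, n=6
  cnt=3, n=9
  cnt=4, n=26
  cnt=5, n=19

Final answer: 5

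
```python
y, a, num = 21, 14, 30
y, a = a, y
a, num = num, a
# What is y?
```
Trace:
  y=21, a=14, num=30
  y=14, a=21, num=30
  y=14, a=30, num=21

Final answer: 14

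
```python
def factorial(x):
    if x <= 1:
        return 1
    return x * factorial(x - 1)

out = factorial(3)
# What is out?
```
Call trace:
factorial(x=3)
  factorial(x=2)
    factorial(x=1)
    -> return 1
  -> return 2
-> return 6

Final answer: 6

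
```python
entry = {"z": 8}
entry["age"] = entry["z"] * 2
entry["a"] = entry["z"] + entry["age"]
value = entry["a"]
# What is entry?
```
Trace:
  entry={'z': 8}
  entry={'z': 8, 'age': 16}
  entry={'z': 8, 'age': 16, 'a': 24}
  entry={'z': 8, 'age': 16, 'a': 24}, value=24

Final answer: {'z': 8, 'age': 16, 'a': 24}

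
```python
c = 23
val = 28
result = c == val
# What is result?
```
Trace:
  c=23
  c=23, val=28
  c=23, val=28, result=False

Final answer: False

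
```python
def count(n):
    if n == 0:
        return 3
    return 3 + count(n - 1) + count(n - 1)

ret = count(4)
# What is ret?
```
Call trace (a repeated sub-call is expanded the first time; later identical calls just restate its return value):
count(n=4)
  count(n=3)
    count(n=2)
      count(n=1)
        count(n=0)
        -> return 3
        count(n=0)
        -> return 3
      -> return 9
      count(n=1) -> return 9  (same call as traced above)
    -> return 21
    count(n=2) -> return 21  (same call as traced above)
  -> return 45
  count(n=3) -> return 45  (same call as traced above)
-> return 93

Final answer: 93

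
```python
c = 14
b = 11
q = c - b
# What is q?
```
Trace:
  c=14
  c=14, b=11
  c=14, b=11, q=3

Final answer: 3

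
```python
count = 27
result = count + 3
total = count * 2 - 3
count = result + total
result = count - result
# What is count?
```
Trace:
  count=27
  count=27, result=30
  count=27, result=30, total=51
  count=81, result=30, total=51
  count=81, result=51, total=51

Final answer: 81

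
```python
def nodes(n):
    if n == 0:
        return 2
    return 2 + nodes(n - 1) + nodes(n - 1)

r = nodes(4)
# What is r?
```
Call trace (a repeated sub-call is expanded the first time; later identical calls just restate its return value):
nodes(n=4)
  nodes(n=3)
    nodes(n=2)
      nodes(n=1)
        nodes(n=0)
        -> return 2
        nodes(n=0)
        -> return 2
      -> return 6
      nodes(n=1) -> return 6  (same call as traced above)
    -> return 14
    nodes(n=2) -> return 14  (same call as traced above)
  -> return 30
  nodes(n=3) -> return 30  (same call as traced above)
-> return 62

Final answer: 62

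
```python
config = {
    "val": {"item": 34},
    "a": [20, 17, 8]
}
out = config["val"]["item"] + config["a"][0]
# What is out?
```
Trace:
  config={'val': {'item': 34}, 'a': [20, 17, 8]}
  config={'val': {'item': 34}, 'a': [20, 17, 8]}, out=54

Final answer: 54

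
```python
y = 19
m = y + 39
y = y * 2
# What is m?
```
Trace:
  y=19
  y=19, m=58
  y=38, m=58

Final answer: 58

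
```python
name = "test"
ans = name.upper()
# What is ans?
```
Trace:
  name='test'
  name='test', ans='TEST'

Final answer: 'TEST'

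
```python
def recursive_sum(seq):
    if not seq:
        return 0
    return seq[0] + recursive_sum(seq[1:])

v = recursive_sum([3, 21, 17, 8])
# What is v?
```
Call trace:
recursive_sum(seq=[3, 21, 17, 8])
  recursive_sum(seq=[21, 17, 8])
    recursive_sum(seq=[17, 8])
      recursive_sum(seq=[8])
        recursive_sum(seq=[])
        -> return 0
      -> return 8
    -> return 25
  -> return 46
-> return 49

Final answer: 49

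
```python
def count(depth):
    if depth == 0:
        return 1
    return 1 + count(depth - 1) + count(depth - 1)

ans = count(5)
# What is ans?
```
Call trace (a repeated sub-call is expanded the first time; later identical calls just restate its return value):
count(depth=5)
  count(depth=4)
    count(depth=3)
      count(depth=2)
        count(depth=1)
          count(depth=0)
          -> return 1
          count(depth=0)
          -> return 1
        -> return 3
        count(depth=1) -> return 3  (same call as traced above)
      -> return 7
      count(depth=2) -> return 7  (same call as traced above)
    -> return 15
    count(depth=3) -> return 15  (same call as traced above)
  -> return 31
  count(depth=4) -> return 31  (same call as traced above)
-> return 63

Final answer: 63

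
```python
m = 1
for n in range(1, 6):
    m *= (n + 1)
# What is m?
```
Trace:
  m=1
  m=2, n=1
  m=6, n=2
  m=24, n=3
  m=120, n=4
  m=720, n=5

Final answer: 720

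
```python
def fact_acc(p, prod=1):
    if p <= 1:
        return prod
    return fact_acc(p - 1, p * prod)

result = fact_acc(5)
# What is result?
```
Call trace:
fact_acc(p=5, prod=1)
  fact_acc(p=4, prod=5)
    fact_acc(p=3, prod=20)
      fact_acc(p=2, prod=60)
        fact_acc(p=1, prod=120)
        -> return 120
      -> return 120
    -> return 120
  -> return 120
-> return 120

Final answer: 120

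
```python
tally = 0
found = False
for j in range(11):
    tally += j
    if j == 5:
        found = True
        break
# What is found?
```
Trace:
  tally=0
  tally=0, found=False
  tally=0, found=False, j=0
  tally=1, found=False, j=1
  tally=3, found=False, j=2
  tally=6, found=False, j=3
  tally=10, found=False, j=4
  tally=15, found=True, j=5

Final answer: True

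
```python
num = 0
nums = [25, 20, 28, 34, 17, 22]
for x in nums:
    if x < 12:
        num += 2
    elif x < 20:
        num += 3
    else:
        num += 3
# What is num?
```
Trace:
  num=0
  num=3, x=25
  num=6, x=20
  num=9, x=28
  num=12, x=34
  num=15, x=17
  num=18, x=22

Final answer: 18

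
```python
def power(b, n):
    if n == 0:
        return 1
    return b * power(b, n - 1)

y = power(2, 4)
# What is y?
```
Call trace:
power(b=2, n=4)
  power(b=2, n=3)
    power(b=2, n=2)
      power(b=2, n=1)
        power(b=2, n=0)
        -> return 1
      -> return 2
    -> return 4
  -> return 8
-> return 16

Final answer: 16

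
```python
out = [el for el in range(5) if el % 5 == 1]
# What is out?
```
Trace:
  el=0
  el=1
  el=2
  el=3
  el=4
  out=[1]

Final answer: [1]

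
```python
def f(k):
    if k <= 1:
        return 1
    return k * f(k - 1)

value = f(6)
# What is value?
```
Call trace:
f(k=6)
  f(k=5)
    f(k=4)
      f(k=3)
        f(k=2)
          f(k=1)
          -> return 1
        -> return 2
      -> return 6
    -> return 24
  -> return 120
-> return 720

Final answer: 720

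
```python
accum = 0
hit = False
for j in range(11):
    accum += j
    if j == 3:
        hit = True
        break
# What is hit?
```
Trace:
  accum=0
  accum=0, hit=False
  accum=0, hit=False, j=0
  accum=1, hit=False, j=1
  accum=3, hit=False, j=2
  accum=6, hit=True, j=3

Final answer: True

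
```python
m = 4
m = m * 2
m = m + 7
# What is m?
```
Trace:
  m=4
  m=8
  m=15

Final answer: 15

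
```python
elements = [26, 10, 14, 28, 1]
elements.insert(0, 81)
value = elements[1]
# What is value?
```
Trace:
  elements=[26, 10, 14, 28, 1]
  elements=[81, 26, 10, 14, 28, 1]
  elements=[81, 26, 10, 14, 28, 1], value=26

Final answer: 26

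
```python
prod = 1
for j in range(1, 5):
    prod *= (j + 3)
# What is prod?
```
Trace:
  prod=1
  prod=4, j=1
  prod=20, j=2
  prod=120, j=3
  prod=840, j=4

Final answer: 840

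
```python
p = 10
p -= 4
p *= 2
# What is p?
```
Trace:
  p=10
  p=6
  p=12

Final answer: 12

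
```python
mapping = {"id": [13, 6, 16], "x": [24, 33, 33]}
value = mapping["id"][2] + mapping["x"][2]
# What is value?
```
Trace:
  mapping={'id': [13, 6, 16], 'x': [24, 33, 33]}
  mapping={'id': [13, 6, 16], 'x': [24, 33, 33]}, value=49

Final answer: 49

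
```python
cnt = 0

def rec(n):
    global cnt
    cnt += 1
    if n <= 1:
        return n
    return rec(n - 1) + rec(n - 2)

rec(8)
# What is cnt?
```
Call trace (a repeated sub-call is expanded the first time; later identical calls just restate its return value):
rec(n=8)
  rec(n=7)
    rec(n=6)
      rec(n=5)
        rec(n=4)
          rec(n=3)
            rec(n=2)
              rec(n=1)
              -> return 1
              rec(n=0)
              -> return 0
            -> return 1
            rec(n=1)
            -> return 1
          -> return 2
          rec(n=2) -> return 1  (same call as traced above)
        -> return 3
        rec(n=3) -> return 2  (same call as traced above)
      -> return 5
      rec(n=4) -> return 3  (same call as traced above)
    -> return 8
    rec(n=5) -> return 5  (same call as traced above)
  -> return 13
  rec(n=6) -> return 8  (same call as traced above)
-> return 21

cnt is incremented once per call, so count the calls in each subtree. Let C(n) = number of calls made by rec(n).
C(0) = C(1) = 1 (base case, no recursion); C(n) = 1 + C(n - 1) + C(n - 2) otherwise.
C(2) = 1 + C(1) + C(0) = 1 + 1 + 1 = 3
C(3) = 1 + C(2) + C(1) = 1 + 3 + 1 = 5
C(4) = 1 + C(3) + C(2) = 1 + 5 + 3 = 9
C(5) = 1 + C(4) + C(3) = 1 + 9 + 5 = 15
C(6) = 1 + C(5) + C(4) = 1 + 15 + 9 = 25
C(7) = 1 + C(6) + C(5) = 1 + 25 + 15 = 41
C(8) = 1 + C(7) + C(6) = 1 + 41 + 25 = 67
cnt = C(8) = 67

Final answer: 67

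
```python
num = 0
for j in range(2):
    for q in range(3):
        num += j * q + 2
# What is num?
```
Trace:
  num=0
  num=2, j=0, q=0
  num=4, j=0, q=1
  num=6, j=0, q=2
  num=8, j=1, q=0
  num=11, j=1, q=1
  num=15, j=1, q=2

Final answer: 15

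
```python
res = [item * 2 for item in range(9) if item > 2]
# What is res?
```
Trace:
  item=0
  item=1
  item=2
  item=3
  item=4
  item=5
  item=6
  item=7
  item=8
  res=[6, 8, 10, 12, 14, 16]

Final answer: [6, 8, 10, 12, 14, 16]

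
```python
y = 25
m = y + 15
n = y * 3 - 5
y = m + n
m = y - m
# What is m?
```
Trace:
  y=25
  y=25, m=40
  y=25, m=40, n=70
  y=110, m=40, n=70
  y=110, m=70, n=70

Final answer: 70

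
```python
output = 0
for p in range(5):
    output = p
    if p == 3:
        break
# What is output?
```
Trace:
  output=0
  output=0, p=0
  output=1, p=1
  output=2, p=2
  output=3, p=3

Final answer: 3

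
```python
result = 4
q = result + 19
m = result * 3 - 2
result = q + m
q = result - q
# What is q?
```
Trace:
  result=4
  result=4, q=23
  result=4, q=23, m=10
  result=33, q=23, m=10
  result=33, q=10, m=10

Final answer: 10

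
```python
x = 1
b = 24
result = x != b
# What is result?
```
Trace:
  x=1
  x=1, b=24
  x=1, b=24, result=True

Final answer: True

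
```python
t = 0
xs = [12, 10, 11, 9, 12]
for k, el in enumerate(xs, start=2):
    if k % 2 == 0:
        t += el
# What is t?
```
Trace:
  t=0
  t=12, k=2, el=12
  t=12, k=3, el=10
  t=23, k=4, el=11
  t=23, k=5, el=9
  t=35, k=6, el=12

Final answer: 35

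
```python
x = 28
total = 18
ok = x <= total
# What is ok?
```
Trace:
  x=28
  x=28, total=18
  x=28, total=18, ok=False

Final answer: False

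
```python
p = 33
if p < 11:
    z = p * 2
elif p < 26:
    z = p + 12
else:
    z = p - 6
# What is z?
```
Trace:
  p=33
  p=33, z=27

Final answer: 27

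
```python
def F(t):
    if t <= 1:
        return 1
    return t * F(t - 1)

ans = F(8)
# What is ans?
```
Call trace:
F(t=8)
  F(t=7)
    F(t=6)
      F(t=5)
        F(t=4)
          F(t=3)
            F(t=2)
              F(t=1)
              -> return 1
            -> return 2
          -> return 6
        -> return 24
      -> return 120
    -> return 720
  -> return 5040
-> return 40320

Final answer: 40320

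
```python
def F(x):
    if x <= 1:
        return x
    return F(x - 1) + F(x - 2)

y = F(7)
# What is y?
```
Call trace (a repeated sub-call is expanded the first time; later identical calls just restate its return value):
F(x=7)
  F(x=6)
    F(x=5)
      F(x=4)
        F(x=3)
          F(x=2)
            F(x=1)
            -> return 1
            F(x=0)
            -> return 0
          -> return 1
          F(x=1)
          -> return 1
        -> return 2
        F(x=2) -> return 1  (same call as traced above)
      -> return 3
      F(x=3) -> return 2  (same call as traced above)
    -> return 5
    F(x=4) -> return 3  (same call as traced above)
  -> return 8
  F(x=5) -> return 5  (same call as traced above)
-> return 13

Final answer: 13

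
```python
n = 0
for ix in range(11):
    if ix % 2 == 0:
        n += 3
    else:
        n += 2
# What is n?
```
Trace:
  n=0
  n=3, ix=0
  n=5, ix=1
  n=8, ix=2
  n=10, ix=3
  n=13, ix=4
  n=15, ix=5
  n=18, ix=6
  n=20, ix=7
  n=23, ix=8
  n=25, ix=9
  n=28, ix=10

Final answer: 28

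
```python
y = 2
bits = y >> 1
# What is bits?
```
Trace:
  y=2
  y=2, bits=1

Final answer: 1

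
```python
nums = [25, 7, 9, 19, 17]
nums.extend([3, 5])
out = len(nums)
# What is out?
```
Trace:
  nums=[25, 7, 9, 19, 17]
  nums=[25, 7, 9, 19, 17, 3, 5]
  nums=[25, 7, 9, 19, 17, 3, 5], out=7

Final answer: 7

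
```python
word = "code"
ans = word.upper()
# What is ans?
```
Trace:
  word='code'
  word='code', ans='CODE'

Final answer: 'CODE'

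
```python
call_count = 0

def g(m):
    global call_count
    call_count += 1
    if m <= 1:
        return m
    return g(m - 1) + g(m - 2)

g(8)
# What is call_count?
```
Call trace (a repeated sub-call is expanded the first time; later identical calls just restate its return value):
g(m=8)
  g(m=7)
    g(m=6)
      g(m=5)
        g(m=4)
          g(m=3)
            g(m=2)
              g(m=1)
              -> return 1
              g(m=0)
              -> return 0
            -> return 1
            g(m=1)
            -> return 1
          -> return 2
          g(m=2) -> return 1  (same call as traced above)
        -> return 3
        g(m=3) -> return 2  (same call as traced above)
      -> return 5
      g(m=4) -> return 3  (same call as traced above)
    -> return 8
    g(m=5) -> return 5  (same call as traced above)
  -> return 13
  g(m=6) -> return 8  (same call as traced above)
-> return 21

call_count is incremented once per call, so count the calls in each subtree. Let C(m) = number of calls made by g(m).
C(0) = C(1) = 1 (base case, no recursion); C(m) = 1 + C(m - 1) + C(m - 2) otherwise.
C(2) = 1 + C(1) + C(0) = 1 + 1 + 1 = 3
C(3) = 1 + C(2) + C(1) = 1 + 3 + 1 = 5
C(4) = 1 + C(3) + C(2) = 1 + 5 + 3 = 9
C(5) = 1 + C(4) + C(3) = 1 + 9 + 5 = 15
C(6) = 1 + C(5) + C(4) = 1 + 15 + 9 = 25
C(7) = 1 + C(6) + C(5) = 1 + 25 + 15 = 41
C(8) = 1 + C(7) + C(6) = 1 + 41 + 25 = 67
call_count = C(8) = 67

Final answer: 67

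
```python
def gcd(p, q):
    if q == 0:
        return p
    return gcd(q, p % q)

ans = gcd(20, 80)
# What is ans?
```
Call trace:
gcd(p=20, q=80)
  gcd(p=80, q=20)
    gcd(p=20, q=0)
    -> return 20
  -> return 20
-> return 20

Final answer: 20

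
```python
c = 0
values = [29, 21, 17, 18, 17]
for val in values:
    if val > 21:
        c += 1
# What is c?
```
Trace:
  c=0
  c=1, val=29
  c=1, val=21
  c=1, val=17
  c=1, val=18
  c=1, val=17

Final answer: 1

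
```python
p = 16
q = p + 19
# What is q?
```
Trace:
  p=16
  p=16, q=35

Final answer: 35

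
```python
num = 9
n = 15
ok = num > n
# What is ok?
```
Trace:
  num=9
  num=9, n=15
  num=9, n=15, ok=False

Final answer: False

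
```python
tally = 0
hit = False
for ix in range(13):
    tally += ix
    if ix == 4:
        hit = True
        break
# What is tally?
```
Trace:
  tally=0
  tally=0, hit=False
  tally=0, hit=False, ix=0
  tally=1, hit=False, ix=1
  tally=3, hit=False, ix=2
  tally=6, hit=False, ix=3
  tally=10, hit=True, ix=4

Final answer: 10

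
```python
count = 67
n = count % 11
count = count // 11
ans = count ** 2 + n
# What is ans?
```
Trace:
  count=67
  count=67, n=1
  count=6, n=1
  count=6, n=1, ans=37

Final answer: 37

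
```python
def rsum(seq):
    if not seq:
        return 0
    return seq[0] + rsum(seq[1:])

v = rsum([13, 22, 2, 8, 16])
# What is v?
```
Call trace:
rsum(seq=[13, 22, 2, 8, 16])
  rsum(seq=[22, 2, 8, 16])
    rsum(seq=[2, 8, 16])
      rsum(seq=[8, 16])
        rsum(seq=[16])
          rsum(seq=[])
          -> return 0
        -> return 16
      -> return 24
    -> return 26
  -> return 48
-> return 61

Final answer: 61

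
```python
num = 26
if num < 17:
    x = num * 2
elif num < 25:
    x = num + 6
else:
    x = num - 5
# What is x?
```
Trace:
  num=26
  num=26, x=21

Final answer: 21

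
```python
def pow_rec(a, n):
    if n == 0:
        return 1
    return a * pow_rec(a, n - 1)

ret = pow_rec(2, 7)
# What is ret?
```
Call trace:
pow_rec(a=2, n=7)
  pow_rec(a=2, n=6)
    pow_rec(a=2, n=5)
      pow_rec(a=2, n=4)
        pow_rec(a=2, n=3)
          pow_rec(a=2, n=2)
            pow_rec(a=2, n=1)
              pow_rec(a=2, n=0)
              -> return 1
            -> return 2
          -> return 4
        -> return 8
      -> return 16
    -> return 32
  -> return 64
-> return 128

Final answer: 128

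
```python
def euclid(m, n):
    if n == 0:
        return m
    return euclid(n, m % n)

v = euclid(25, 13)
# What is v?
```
Call trace:
euclid(m=25, n=13)
  euclid(m=13, n=12)
    euclid(m=12, n=1)
      euclid(m=1, n=0)
      -> return 1
    -> return 1
  -> return 1
-> return 1

Final answer: 1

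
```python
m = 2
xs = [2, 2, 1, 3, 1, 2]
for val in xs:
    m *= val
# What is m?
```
Trace:
  m=2
  m=4, val=2
  m=8, val=2
  m=8, val=1
  m=24, val=3
  m=24, val=1
  m=48, val=2

Final answer: 48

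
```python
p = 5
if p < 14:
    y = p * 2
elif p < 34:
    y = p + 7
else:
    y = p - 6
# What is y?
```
Trace:
  p=5
  p=5, y=10

Final answer: 10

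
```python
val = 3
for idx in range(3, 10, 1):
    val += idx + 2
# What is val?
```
Trace:
  val=3
  val=8, idx=3
  val=14, idx=4
  val=21, idx=5
  val=29, idx=6
  val=38, idx=7
  val=48, idx=8
  val=59, idx=9

Final answer: 59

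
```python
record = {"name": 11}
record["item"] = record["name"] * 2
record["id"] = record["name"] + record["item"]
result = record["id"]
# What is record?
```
Trace:
  record={'name': 11}
  record={'name': 11, 'item': 22}
  record={'name': 11, 'item': 22, 'id': 33}
  record={'name': 11, 'item': 22, 'id': 33}, result=33

Final answer: {'name': 11, 'item': 22, 'id': 33}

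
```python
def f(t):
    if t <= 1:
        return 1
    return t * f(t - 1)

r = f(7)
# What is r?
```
Call trace:
f(t=7)
  f(t=6)
    f(t=5)
      f(t=4)
        f(t=3)
          f(t=2)
            f(t=1)
            -> return 1
          -> return 2
        -> return 6
      -> return 24
    -> return 120
  -> return 720
-> return 5040

Final answer: 5040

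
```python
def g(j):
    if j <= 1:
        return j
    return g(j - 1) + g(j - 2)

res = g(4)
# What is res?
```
Call trace (a repeated sub-call is expanded the first time; later identical calls just restate its return value):
g(j=4)
  g(j=3)
    g(j=2)
      g(j=1)
      -> return 1
      g(j=0)
      -> return 0
    -> return 1
    g(j=1)
    -> return 1
  -> return 2
  g(j=2) -> return 1  (same call as traced above)
-> return 3

Final answer: 3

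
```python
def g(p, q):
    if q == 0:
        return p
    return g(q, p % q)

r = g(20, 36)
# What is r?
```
Call trace:
g(p=20, q=36)
  g(p=36, q=20)
    g(p=20, q=16)
      g(p=16, q=4)
        g(p=4, q=0)
        -> return 4
      -> return 4
    -> return 4
  -> return 4
-> return 4

Final answer: 4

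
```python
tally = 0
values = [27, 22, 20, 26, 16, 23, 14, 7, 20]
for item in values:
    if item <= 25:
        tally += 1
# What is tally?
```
Trace:
  tally=0
  tally=0, item=27
  tally=1, item=22
  tally=2, item=20
  tally=2, item=26
  tally=3, item=16
  tally=4, item=23
  tally=5, item=14
  tally=6, item=7
  tally=7, item=20

Final answer: 7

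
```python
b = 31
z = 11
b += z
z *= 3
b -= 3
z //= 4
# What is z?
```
Trace:
  b=31
  b=31, z=11
  b=42, z=11
  b=42, z=33
  b=39, z=33
  b=39, z=8

Final answer: 8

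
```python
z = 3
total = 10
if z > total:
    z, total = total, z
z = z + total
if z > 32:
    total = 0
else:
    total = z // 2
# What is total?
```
Trace:
  z=3
  z=3, total=10
  z=3, total=10
  z=13, total=10
  z=13, total=6

Final answer: 6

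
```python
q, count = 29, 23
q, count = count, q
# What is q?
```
Trace:
  q=29, count=23
  q=23, count=29

Final answer: 23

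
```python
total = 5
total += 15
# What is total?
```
Trace:
  total=5
  total=20

Final answer: 20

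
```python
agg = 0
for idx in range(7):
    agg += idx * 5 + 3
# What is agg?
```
Trace:
  agg=0
  agg=3, idx=0
  agg=11, idx=1
  agg=24, idx=2
  agg=42, idx=3
  agg=65, idx=4
  agg=93, idx=5
  agg=126, idx=6

Final answer: 126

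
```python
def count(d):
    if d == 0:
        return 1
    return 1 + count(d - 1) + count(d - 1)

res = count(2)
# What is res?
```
Call trace (a repeated sub-call is expanded the first time; later identical calls just restate its return value):
count(d=2)
  count(d=1)
    count(d=0)
    -> return 1
    count(d=0)
    -> return 1
  -> return 3
  count(d=1) -> return 3  (same call as traced above)
-> return 7

Final answer: 7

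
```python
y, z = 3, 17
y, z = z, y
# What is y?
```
Trace:
  y=3, z=17
  y=17, z=3

Final answer: 17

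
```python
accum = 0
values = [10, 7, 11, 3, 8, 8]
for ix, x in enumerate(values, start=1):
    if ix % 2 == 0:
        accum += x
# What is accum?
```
Trace:
  accum=0
  accum=0, ix=1, x=10
  accum=7, ix=2, x=7
  accum=7, ix=3, x=11
  accum=10, ix=4, x=3
  accum=10, ix=5, x=8
  accum=18, ix=6, x=8

Final answer: 18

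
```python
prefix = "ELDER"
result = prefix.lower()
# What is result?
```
Trace:
  prefix='ELDER'
  prefix='ELDER', result='elder'

Final answer: 'elder'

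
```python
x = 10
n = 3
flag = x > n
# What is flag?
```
Trace:
  x=10
  x=10, n=3
  x=10, n=3, flag=True

Final answer: True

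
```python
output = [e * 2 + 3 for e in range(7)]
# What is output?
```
Trace:
  e=0
  e=1
  e=2
  e=3
  e=4
  e=5
  e=6
  output=[3, 5, 7, 9, 11, 13, 15]

Final answer: [3, 5, 7, 9, 11, 13, 15]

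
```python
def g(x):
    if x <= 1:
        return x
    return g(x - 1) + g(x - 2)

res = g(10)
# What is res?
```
Call trace (a repeated sub-call is expanded the first time; later identical calls just restate its return value):
g(x=10)
  g(x=9)
    g(x=8)
      g(x=7)
        g(x=6)
          g(x=5)
            g(x=4)
              g(x=3)
                g(x=2)
                  g(x=1)
                  -> return 1
                  g(x=0)
                  -> return 0
                -> return 1
                g(x=1)
                -> return 1
              -> return 2
              g(x=2) -> return 1  (same call as traced above)
            -> return 3
            g(x=3) -> return 2  (same call as traced above)
          -> return 5
          g(x=4) -> return 3  (same call as traced above)
        -> return 8
        g(x=5) -> return 5  (same call as traced above)
      -> return 13
      g(x=6) -> return 8  (same call as traced above)
    -> return 21
    g(x=7) -> return 13  (same call as traced above)
  -> return 34
  g(x=8) -> return 21  (same call as traced above)
-> return 55

Final answer: 55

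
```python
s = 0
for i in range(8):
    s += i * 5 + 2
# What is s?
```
Trace:
  s=0
  s=2, i=0
  s=9, i=1
  s=21, i=2
  s=38, i=3
  s=60, i=4
  s=87, i=5
  s=119, i=6
  s=156, i=7

Final answer: 156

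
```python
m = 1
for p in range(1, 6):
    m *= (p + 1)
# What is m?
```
Trace:
  m=1
  m=2, p=1
  m=6, p=2
  m=24, p=3
  m=120, p=4
  m=720, p=5

Final answer: 720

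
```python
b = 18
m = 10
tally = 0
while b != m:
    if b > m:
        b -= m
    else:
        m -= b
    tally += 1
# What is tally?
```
Trace:
  b=18
  b=18, m=10
  b=18, m=10, tally=0
  b=8, m=10, tally=1
  b=8, m=2, tally=2
  b=6, m=2, tally=3
  b=4, m=2, tally=4
  b=2, m=2, tally=5

Final answer: 5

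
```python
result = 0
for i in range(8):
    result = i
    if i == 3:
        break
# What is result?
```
Trace:
  result=0
  result=0, i=0
  result=1, i=1
  result=2, i=2
  result=3, i=3

Final answer: 3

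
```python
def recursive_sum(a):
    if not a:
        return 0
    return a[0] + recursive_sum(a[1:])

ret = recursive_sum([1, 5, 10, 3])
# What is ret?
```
Call trace:
recursive_sum(a=[1, 5, 10, 3])
  recursive_sum(a=[5, 10, 3])
    recursive_sum(a=[10, 3])
      recursive_sum(a=[3])
        recursive_sum(a=[])
        -> return 0
      -> return 3
    -> return 13
  -> return 18
-> return 19

Final answer: 19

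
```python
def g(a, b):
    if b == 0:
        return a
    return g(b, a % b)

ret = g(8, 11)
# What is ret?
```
Call trace:
g(a=8, b=11)
  g(a=11, b=8)
    g(a=8, b=3)
      g(a=3, b=2)
        g(a=2, b=1)
          g(a=1, b=0)
          -> return 1
        -> return 1
      -> return 1
    -> return 1
  -> return 1
-> return 1

Final answer: 1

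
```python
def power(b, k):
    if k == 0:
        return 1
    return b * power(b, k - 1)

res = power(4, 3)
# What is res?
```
Call trace:
power(b=4, k=3)
  power(b=4, k=2)
    power(b=4, k=1)
      power(b=4, k=0)
      -> return 1
    -> return 4
  -> return 16
-> return 64

Final answer: 64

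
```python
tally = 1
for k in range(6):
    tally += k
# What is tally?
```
Trace:
  tally=1
  tally=1, k=0
  tally=2, k=1
  tally=4, k=2
  tally=7, k=3
  tally=11, k=4
  tally=16, k=5

Final answer: 16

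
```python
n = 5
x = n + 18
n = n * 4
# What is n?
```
Trace:
  n=5
  n=5, x=23
  n=20, x=23

Final answer: 20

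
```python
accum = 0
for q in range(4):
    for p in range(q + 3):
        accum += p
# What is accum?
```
Trace:
  accum=0
  accum=0, q=0, p=0
  accum=1, q=0, p=1
  accum=3, q=0, p=2
  accum=3, q=1, p=0
  accum=4, q=1, p=1
  accum=6, q=1, p=2
  accum=9, q=1, p=3
  accum=9, q=2, p=0
  accum=10, q=2, p=1
  accum=12, q=2, p=2
  accum=15, q=2, p=3
  accum=19, q=2, p=4
  accum=19, q=3, p=0
  accum=20, q=3, p=1
  accum=22, q=3, p=2
  accum=25, q=3, p=3
  accum=29, q=3, p=4
  accum=34, q=3, p=5

Final answer: 34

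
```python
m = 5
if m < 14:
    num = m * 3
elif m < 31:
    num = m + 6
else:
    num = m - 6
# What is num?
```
Trace:
  m=5
  m=5, num=15

Final answer: 15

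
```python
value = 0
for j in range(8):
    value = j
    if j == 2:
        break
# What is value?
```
Trace:
  value=0
  value=0, j=0
  value=1, j=1
  value=2, j=2

Final answer: 2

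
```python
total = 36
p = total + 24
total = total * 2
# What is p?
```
Trace:
  total=36
  total=36, p=60
  total=72, p=60

Final answer: 60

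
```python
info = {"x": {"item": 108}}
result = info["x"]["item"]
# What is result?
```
Trace:
  info={'x': {'item': 108}}
  info={'x': {'item': 108}}, result=108

Final answer: 108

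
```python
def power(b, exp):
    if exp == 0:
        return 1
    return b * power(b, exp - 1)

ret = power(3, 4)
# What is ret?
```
Call trace:
power(b=3, exp=4)
  power(b=3, exp=3)
    power(b=3, exp=2)
      power(b=3, exp=1)
        power(b=3, exp=0)
        -> return 1
      -> return 3
    -> return 9
  -> return 27
-> return 81

Final answer: 81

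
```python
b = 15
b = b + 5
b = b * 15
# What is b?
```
Trace:
  b=15
  b=20
  b=300

Final answer: 300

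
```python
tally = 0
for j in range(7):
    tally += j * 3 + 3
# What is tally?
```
Trace:
  tally=0
  tally=3, j=0
  tally=9, j=1
  tally=18, j=2
  tally=30, j=3
  tally=45, j=4
  tally=63, j=5
  tally=84, j=6

Final answer: 84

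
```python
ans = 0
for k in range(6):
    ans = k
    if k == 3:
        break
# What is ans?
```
Trace:
  ans=0
  ans=0, k=0
  ans=1, k=1
  ans=2, k=2
  ans=3, k=3

Final answer: 3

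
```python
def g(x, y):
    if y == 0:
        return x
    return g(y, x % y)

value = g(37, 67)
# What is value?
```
Call trace:
g(x=37, y=67)
  g(x=67, y=37)
    g(x=37, y=30)
      g(x=30, y=7)
        g(x=7, y=2)
          g(x=2, y=1)
            g(x=1, y=0)
            -> return 1
          -> return 1
        -> return 1
      -> return 1
    -> return 1
  -> return 1
-> return 1

Final answer: 1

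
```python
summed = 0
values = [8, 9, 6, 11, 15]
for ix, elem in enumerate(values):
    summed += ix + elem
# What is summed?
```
Trace:
  summed=0
  summed=8, ix=0, elem=8
  summed=18, ix=1, elem=9
  summed=26, ix=2, elem=6
  summed=40, ix=3, elem=11
  summed=59, ix=4, elem=15

Final answer: 59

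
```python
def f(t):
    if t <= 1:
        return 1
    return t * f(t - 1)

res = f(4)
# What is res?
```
Call trace:
f(t=4)
  f(t=3)
    f(t=2)
      f(t=1)
      -> return 1
    -> return 2
  -> return 6
-> return 24

Final answer: 24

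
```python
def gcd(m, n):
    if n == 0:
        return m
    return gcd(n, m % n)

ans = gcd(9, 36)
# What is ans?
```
Call trace:
gcd(m=9, n=36)
  gcd(m=36, n=9)
    gcd(m=9, n=0)
    -> return 9
  -> return 9
-> return 9

Final answer: 9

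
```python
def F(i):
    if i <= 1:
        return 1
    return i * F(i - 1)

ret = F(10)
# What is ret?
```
Call trace:
F(i=10)
  F(i=9)
    F(i=8)
      F(i=7)
        F(i=6)
          F(i=5)
            F(i=4)
              F(i=3)
                F(i=2)
                  F(i=1)
                  -> return 1
                -> return 2
              -> return 6
            -> return 24
          -> return 120
        -> return 720
      -> return 5040
    -> return 40320
  -> return 362880
-> return 3628800

Final answer: 3628800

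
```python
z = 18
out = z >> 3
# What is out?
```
Trace:
  z=18
  z=18, out=2

Final answer: 2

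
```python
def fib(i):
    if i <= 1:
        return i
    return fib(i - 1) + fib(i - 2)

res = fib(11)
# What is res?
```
Call trace (a repeated sub-call is expanded the first time; later identical calls just restate its return value):
fib(i=11)
  fib(i=10)
    fib(i=9)
      fib(i=8)
        fib(i=7)
          fib(i=6)
            fib(i=5)
              fib(i=4)
                fib(i=3)
                  fib(i=2)
                    fib(i=1)
                    -> return 1
                    fib(i=0)
                    -> return 0
                  -> return 1
                  fib(i=1)
                  -> return 1
                -> return 2
                fib(i=2) -> return 1  (same call as traced above)
              -> return 3
              fib(i=3) -> return 2  (same call as traced above)
            -> return 5
            fib(i=4) -> return 3  (same call as traced above)
          -> return 8
          fib(i=5) -> return 5  (same call as traced above)
        -> return 13
        fib(i=6) -> return 8  (same call as traced above)
      -> return 21
      fib(i=7) -> return 13  (same call as traced above)
    -> return 34
    fib(i=8) -> return 21  (same call as traced above)
  -> return 55
  fib(i=9) -> return 34  (same call as traced above)
-> return 89

Final answer: 89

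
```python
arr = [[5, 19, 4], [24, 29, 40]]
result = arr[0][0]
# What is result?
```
Trace:
  arr=[[5, 19, 4], [24, 29, 40]]
  arr=[[5, 19, 4], [24, 29, 40]], result=5

Final answer: 5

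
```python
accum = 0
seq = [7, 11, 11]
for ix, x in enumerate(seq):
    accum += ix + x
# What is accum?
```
Trace:
  accum=0
  accum=7, ix=0, x=7
  accum=19, ix=1, x=11
  accum=32, ix=2, x=11

Final answer: 32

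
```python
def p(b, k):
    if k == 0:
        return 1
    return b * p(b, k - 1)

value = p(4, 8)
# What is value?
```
Call trace:
p(b=4, k=8)
  p(b=4, k=7)
    p(b=4, k=6)
      p(b=4, k=5)
        p(b=4, k=4)
          p(b=4, k=3)
            p(b=4, k=2)
              p(b=4, k=1)
                p(b=4, k=0)
                -> return 1
              -> return 4
            -> return 16
          -> return 64
        -> return 256
      -> return 1024
    -> return 4096
  -> return 16384
-> return 65536

Final answer: 65536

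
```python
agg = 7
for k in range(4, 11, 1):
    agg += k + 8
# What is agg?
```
Trace:
  agg=7
  agg=19, k=4
  agg=32, k=5
  agg=46, k=6
  agg=61, k=7
  agg=77, k=8
  agg=94, k=9
  agg=112, k=10

Final answer: 112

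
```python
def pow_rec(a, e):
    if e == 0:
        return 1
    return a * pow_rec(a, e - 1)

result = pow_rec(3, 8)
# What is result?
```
Call trace:
pow_rec(a=3, e=8)
  pow_rec(a=3, e=7)
    pow_rec(a=3, e=6)
      pow_rec(a=3, e=5)
        pow_rec(a=3, e=4)
          pow_rec(a=3, e=3)
            pow_rec(a=3, e=2)
              pow_rec(a=3, e=1)
                pow_rec(a=3, e=0)
                -> return 1
              -> return 3
            -> return 9
          -> return 27
        -> return 81
      -> return 243
    -> return 729
  -> return 2187
-> return 6561

Final answer: 6561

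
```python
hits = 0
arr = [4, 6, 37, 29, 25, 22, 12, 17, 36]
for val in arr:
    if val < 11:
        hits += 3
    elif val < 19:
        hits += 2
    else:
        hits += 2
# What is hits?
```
Trace:
  hits=0
  hits=3, val=4
  hits=6, val=6
  hits=8, val=37
  hits=10, val=29
  hits=12, val=25
  hits=14, val=22
  hits=16, val=12
  hits=18, val=17
  hits=20, val=36

Final answer: 20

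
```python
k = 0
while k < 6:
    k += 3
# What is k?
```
Trace:
  k=0
  k=3
  k=6

Final answer: 6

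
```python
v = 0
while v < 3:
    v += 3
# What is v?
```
Trace:
  v=0
  v=3

Final answer: 3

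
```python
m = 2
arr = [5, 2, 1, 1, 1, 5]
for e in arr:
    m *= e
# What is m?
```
Trace:
  m=2
  m=10, e=5
  m=20, e=2
  m=20, e=1
  m=20, e=1
  m=20, e=1
  m=100, e=5

Final answer: 100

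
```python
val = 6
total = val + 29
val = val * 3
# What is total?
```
Trace:
  val=6
  val=6, total=35
  val=18, total=35

Final answer: 35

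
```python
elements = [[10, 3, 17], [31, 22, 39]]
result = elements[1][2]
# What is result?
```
Trace:
  elements=[[10, 3, 17], [31, 22, 39]]
  elements=[[10, 3, 17], [31, 22, 39]], result=39

Final answer: 39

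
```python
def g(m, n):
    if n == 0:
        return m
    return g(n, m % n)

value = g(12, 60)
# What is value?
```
Call trace:
g(m=12, n=60)
  g(m=60, n=12)
    g(m=12, n=0)
    -> return 12
  -> return 12
-> return 12

Final answer: 12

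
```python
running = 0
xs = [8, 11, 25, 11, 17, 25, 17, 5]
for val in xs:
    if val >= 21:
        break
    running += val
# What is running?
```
Trace:
  running=0
  running=8, val=8
  running=19, val=11
  running=19, val=25

Final answer: 19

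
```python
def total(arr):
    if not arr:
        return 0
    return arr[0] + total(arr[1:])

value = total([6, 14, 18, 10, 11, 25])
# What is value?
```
Call trace:
total(arr=[6, 14, 18, 10, 11, 25])
  total(arr=[14, 18, 10, 11, 25])
    total(arr=[18, 10, 11, 25])
      total(arr=[10, 11, 25])
        total(arr=[11, 25])
          total(arr=[25])
            total(arr=[])
            -> return 0
          -> return 25
        -> return 36
      -> return 46
    -> return 64
  -> return 78
-> return 84

Final answer: 84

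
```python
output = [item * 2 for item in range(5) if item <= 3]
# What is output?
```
Trace:
  item=0
  item=1
  item=2
  item=3
  item=4
  output=[0, 2, 4, 6]

Final answer: [0, 2, 4, 6]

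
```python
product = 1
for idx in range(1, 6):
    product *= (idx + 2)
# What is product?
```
Trace:
  product=1
  product=3, idx=1
  product=12, idx=2
  product=60, idx=3
  product=360, idx=4
  product=2520, idx=5

Final answer: 2520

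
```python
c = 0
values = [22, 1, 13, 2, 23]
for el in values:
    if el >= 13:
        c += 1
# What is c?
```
Trace:
  c=0
  c=1, el=22
  c=1, el=1
  c=2, el=13
  c=2, el=2
  c=3, el=23

Final answer: 3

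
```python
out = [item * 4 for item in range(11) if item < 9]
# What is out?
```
Trace:
  item=0
  item=1
  item=2
  item=3
  item=4
  item=5
  item=6
  item=7
  item=8
  item=9
  item=10
  out=[0, 4, 8, 12, 16, 20, 24, 28, 32]

Final answer: [0, 4, 8, 12, 16, 20, 24, 28, 32]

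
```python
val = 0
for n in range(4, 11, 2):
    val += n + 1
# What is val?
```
Trace:
  val=0
  val=5, n=4
  val=12, n=6
  val=21, n=8
  val=32, n=10

Final answer: 32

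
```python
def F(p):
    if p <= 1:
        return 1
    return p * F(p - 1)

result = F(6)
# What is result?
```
Call trace:
F(p=6)
  F(p=5)
    F(p=4)
      F(p=3)
        F(p=2)
          F(p=1)
          -> return 1
        -> return 2
      -> return 6
    -> return 24
  -> return 120
-> return 720

Final answer: 720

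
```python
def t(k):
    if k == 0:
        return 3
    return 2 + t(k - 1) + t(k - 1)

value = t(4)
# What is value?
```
Call trace (a repeated sub-call is expanded the first time; later identical calls just restate its return value):
t(k=4)
  t(k=3)
    t(k=2)
      t(k=1)
        t(k=0)
        -> return 3
        t(k=0)
        -> return 3
      -> return 8
      t(k=1) -> return 8  (same call as traced above)
    -> return 18
    t(k=2) -> return 18  (same call as traced above)
  -> return 38
  t(k=3) -> return 38  (same call as traced above)
-> return 78

Final answer: 78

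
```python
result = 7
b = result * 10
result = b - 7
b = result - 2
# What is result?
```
Trace:
  result=7
  result=7, b=70
  result=63, b=70
  result=63, b=61

Final answer: 63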